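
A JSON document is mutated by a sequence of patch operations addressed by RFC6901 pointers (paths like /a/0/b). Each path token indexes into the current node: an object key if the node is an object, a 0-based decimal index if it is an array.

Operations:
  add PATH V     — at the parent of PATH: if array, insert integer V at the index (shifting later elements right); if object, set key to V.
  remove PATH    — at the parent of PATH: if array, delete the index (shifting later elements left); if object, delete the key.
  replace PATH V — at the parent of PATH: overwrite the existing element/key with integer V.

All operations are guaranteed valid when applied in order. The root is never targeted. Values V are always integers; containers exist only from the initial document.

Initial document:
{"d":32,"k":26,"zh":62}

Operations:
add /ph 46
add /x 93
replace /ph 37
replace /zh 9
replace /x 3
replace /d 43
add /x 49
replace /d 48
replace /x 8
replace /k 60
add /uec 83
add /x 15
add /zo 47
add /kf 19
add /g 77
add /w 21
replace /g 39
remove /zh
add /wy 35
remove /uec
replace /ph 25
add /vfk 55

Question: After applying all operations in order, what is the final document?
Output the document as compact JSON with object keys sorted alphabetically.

After op 1 (add /ph 46): {"d":32,"k":26,"ph":46,"zh":62}
After op 2 (add /x 93): {"d":32,"k":26,"ph":46,"x":93,"zh":62}
After op 3 (replace /ph 37): {"d":32,"k":26,"ph":37,"x":93,"zh":62}
After op 4 (replace /zh 9): {"d":32,"k":26,"ph":37,"x":93,"zh":9}
After op 5 (replace /x 3): {"d":32,"k":26,"ph":37,"x":3,"zh":9}
After op 6 (replace /d 43): {"d":43,"k":26,"ph":37,"x":3,"zh":9}
After op 7 (add /x 49): {"d":43,"k":26,"ph":37,"x":49,"zh":9}
After op 8 (replace /d 48): {"d":48,"k":26,"ph":37,"x":49,"zh":9}
After op 9 (replace /x 8): {"d":48,"k":26,"ph":37,"x":8,"zh":9}
After op 10 (replace /k 60): {"d":48,"k":60,"ph":37,"x":8,"zh":9}
After op 11 (add /uec 83): {"d":48,"k":60,"ph":37,"uec":83,"x":8,"zh":9}
After op 12 (add /x 15): {"d":48,"k":60,"ph":37,"uec":83,"x":15,"zh":9}
After op 13 (add /zo 47): {"d":48,"k":60,"ph":37,"uec":83,"x":15,"zh":9,"zo":47}
After op 14 (add /kf 19): {"d":48,"k":60,"kf":19,"ph":37,"uec":83,"x":15,"zh":9,"zo":47}
After op 15 (add /g 77): {"d":48,"g":77,"k":60,"kf":19,"ph":37,"uec":83,"x":15,"zh":9,"zo":47}
After op 16 (add /w 21): {"d":48,"g":77,"k":60,"kf":19,"ph":37,"uec":83,"w":21,"x":15,"zh":9,"zo":47}
After op 17 (replace /g 39): {"d":48,"g":39,"k":60,"kf":19,"ph":37,"uec":83,"w":21,"x":15,"zh":9,"zo":47}
After op 18 (remove /zh): {"d":48,"g":39,"k":60,"kf":19,"ph":37,"uec":83,"w":21,"x":15,"zo":47}
After op 19 (add /wy 35): {"d":48,"g":39,"k":60,"kf":19,"ph":37,"uec":83,"w":21,"wy":35,"x":15,"zo":47}
After op 20 (remove /uec): {"d":48,"g":39,"k":60,"kf":19,"ph":37,"w":21,"wy":35,"x":15,"zo":47}
After op 21 (replace /ph 25): {"d":48,"g":39,"k":60,"kf":19,"ph":25,"w":21,"wy":35,"x":15,"zo":47}
After op 22 (add /vfk 55): {"d":48,"g":39,"k":60,"kf":19,"ph":25,"vfk":55,"w":21,"wy":35,"x":15,"zo":47}

Answer: {"d":48,"g":39,"k":60,"kf":19,"ph":25,"vfk":55,"w":21,"wy":35,"x":15,"zo":47}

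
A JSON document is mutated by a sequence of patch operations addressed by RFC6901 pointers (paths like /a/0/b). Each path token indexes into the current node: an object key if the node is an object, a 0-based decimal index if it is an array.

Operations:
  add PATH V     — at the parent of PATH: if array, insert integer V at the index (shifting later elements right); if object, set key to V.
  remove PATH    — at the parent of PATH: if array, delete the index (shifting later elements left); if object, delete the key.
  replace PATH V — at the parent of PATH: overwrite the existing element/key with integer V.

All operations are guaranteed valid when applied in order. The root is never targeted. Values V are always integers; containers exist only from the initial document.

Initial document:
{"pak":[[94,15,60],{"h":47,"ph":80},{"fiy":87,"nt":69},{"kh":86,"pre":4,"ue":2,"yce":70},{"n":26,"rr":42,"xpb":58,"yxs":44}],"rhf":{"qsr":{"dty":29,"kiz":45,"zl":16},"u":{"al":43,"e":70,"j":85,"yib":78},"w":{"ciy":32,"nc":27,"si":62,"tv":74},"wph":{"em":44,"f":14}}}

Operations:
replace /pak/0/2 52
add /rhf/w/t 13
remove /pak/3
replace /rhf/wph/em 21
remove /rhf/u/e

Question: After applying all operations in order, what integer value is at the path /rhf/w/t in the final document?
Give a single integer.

After op 1 (replace /pak/0/2 52): {"pak":[[94,15,52],{"h":47,"ph":80},{"fiy":87,"nt":69},{"kh":86,"pre":4,"ue":2,"yce":70},{"n":26,"rr":42,"xpb":58,"yxs":44}],"rhf":{"qsr":{"dty":29,"kiz":45,"zl":16},"u":{"al":43,"e":70,"j":85,"yib":78},"w":{"ciy":32,"nc":27,"si":62,"tv":74},"wph":{"em":44,"f":14}}}
After op 2 (add /rhf/w/t 13): {"pak":[[94,15,52],{"h":47,"ph":80},{"fiy":87,"nt":69},{"kh":86,"pre":4,"ue":2,"yce":70},{"n":26,"rr":42,"xpb":58,"yxs":44}],"rhf":{"qsr":{"dty":29,"kiz":45,"zl":16},"u":{"al":43,"e":70,"j":85,"yib":78},"w":{"ciy":32,"nc":27,"si":62,"t":13,"tv":74},"wph":{"em":44,"f":14}}}
After op 3 (remove /pak/3): {"pak":[[94,15,52],{"h":47,"ph":80},{"fiy":87,"nt":69},{"n":26,"rr":42,"xpb":58,"yxs":44}],"rhf":{"qsr":{"dty":29,"kiz":45,"zl":16},"u":{"al":43,"e":70,"j":85,"yib":78},"w":{"ciy":32,"nc":27,"si":62,"t":13,"tv":74},"wph":{"em":44,"f":14}}}
After op 4 (replace /rhf/wph/em 21): {"pak":[[94,15,52],{"h":47,"ph":80},{"fiy":87,"nt":69},{"n":26,"rr":42,"xpb":58,"yxs":44}],"rhf":{"qsr":{"dty":29,"kiz":45,"zl":16},"u":{"al":43,"e":70,"j":85,"yib":78},"w":{"ciy":32,"nc":27,"si":62,"t":13,"tv":74},"wph":{"em":21,"f":14}}}
After op 5 (remove /rhf/u/e): {"pak":[[94,15,52],{"h":47,"ph":80},{"fiy":87,"nt":69},{"n":26,"rr":42,"xpb":58,"yxs":44}],"rhf":{"qsr":{"dty":29,"kiz":45,"zl":16},"u":{"al":43,"j":85,"yib":78},"w":{"ciy":32,"nc":27,"si":62,"t":13,"tv":74},"wph":{"em":21,"f":14}}}
Value at /rhf/w/t: 13

Answer: 13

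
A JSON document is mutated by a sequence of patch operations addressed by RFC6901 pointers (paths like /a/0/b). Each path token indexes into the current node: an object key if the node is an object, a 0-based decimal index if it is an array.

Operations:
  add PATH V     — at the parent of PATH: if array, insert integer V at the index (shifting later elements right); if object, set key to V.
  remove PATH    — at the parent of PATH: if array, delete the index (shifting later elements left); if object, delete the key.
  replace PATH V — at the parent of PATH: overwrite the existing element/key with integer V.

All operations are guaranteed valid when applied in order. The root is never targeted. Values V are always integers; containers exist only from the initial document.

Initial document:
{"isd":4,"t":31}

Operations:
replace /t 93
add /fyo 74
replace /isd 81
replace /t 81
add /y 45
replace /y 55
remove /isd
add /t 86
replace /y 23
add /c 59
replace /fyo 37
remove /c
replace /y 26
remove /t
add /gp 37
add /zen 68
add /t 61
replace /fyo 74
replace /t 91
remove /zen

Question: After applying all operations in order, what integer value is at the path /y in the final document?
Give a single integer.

After op 1 (replace /t 93): {"isd":4,"t":93}
After op 2 (add /fyo 74): {"fyo":74,"isd":4,"t":93}
After op 3 (replace /isd 81): {"fyo":74,"isd":81,"t":93}
After op 4 (replace /t 81): {"fyo":74,"isd":81,"t":81}
After op 5 (add /y 45): {"fyo":74,"isd":81,"t":81,"y":45}
After op 6 (replace /y 55): {"fyo":74,"isd":81,"t":81,"y":55}
After op 7 (remove /isd): {"fyo":74,"t":81,"y":55}
After op 8 (add /t 86): {"fyo":74,"t":86,"y":55}
After op 9 (replace /y 23): {"fyo":74,"t":86,"y":23}
After op 10 (add /c 59): {"c":59,"fyo":74,"t":86,"y":23}
After op 11 (replace /fyo 37): {"c":59,"fyo":37,"t":86,"y":23}
After op 12 (remove /c): {"fyo":37,"t":86,"y":23}
After op 13 (replace /y 26): {"fyo":37,"t":86,"y":26}
After op 14 (remove /t): {"fyo":37,"y":26}
After op 15 (add /gp 37): {"fyo":37,"gp":37,"y":26}
After op 16 (add /zen 68): {"fyo":37,"gp":37,"y":26,"zen":68}
After op 17 (add /t 61): {"fyo":37,"gp":37,"t":61,"y":26,"zen":68}
After op 18 (replace /fyo 74): {"fyo":74,"gp":37,"t":61,"y":26,"zen":68}
After op 19 (replace /t 91): {"fyo":74,"gp":37,"t":91,"y":26,"zen":68}
After op 20 (remove /zen): {"fyo":74,"gp":37,"t":91,"y":26}
Value at /y: 26

Answer: 26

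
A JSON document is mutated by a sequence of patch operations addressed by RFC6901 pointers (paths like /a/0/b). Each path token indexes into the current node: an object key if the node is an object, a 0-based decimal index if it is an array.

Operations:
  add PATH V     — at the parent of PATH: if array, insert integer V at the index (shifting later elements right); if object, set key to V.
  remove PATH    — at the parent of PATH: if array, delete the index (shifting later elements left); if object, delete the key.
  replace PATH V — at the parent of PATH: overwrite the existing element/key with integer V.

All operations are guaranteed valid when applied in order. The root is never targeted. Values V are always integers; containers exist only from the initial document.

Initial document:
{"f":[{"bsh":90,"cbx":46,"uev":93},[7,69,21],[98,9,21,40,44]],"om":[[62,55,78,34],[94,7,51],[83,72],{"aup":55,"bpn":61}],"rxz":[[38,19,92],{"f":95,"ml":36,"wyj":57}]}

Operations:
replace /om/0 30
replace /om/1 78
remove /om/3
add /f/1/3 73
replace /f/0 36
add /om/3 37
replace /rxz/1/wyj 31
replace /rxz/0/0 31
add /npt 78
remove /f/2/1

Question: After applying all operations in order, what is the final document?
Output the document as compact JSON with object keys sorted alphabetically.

After op 1 (replace /om/0 30): {"f":[{"bsh":90,"cbx":46,"uev":93},[7,69,21],[98,9,21,40,44]],"om":[30,[94,7,51],[83,72],{"aup":55,"bpn":61}],"rxz":[[38,19,92],{"f":95,"ml":36,"wyj":57}]}
After op 2 (replace /om/1 78): {"f":[{"bsh":90,"cbx":46,"uev":93},[7,69,21],[98,9,21,40,44]],"om":[30,78,[83,72],{"aup":55,"bpn":61}],"rxz":[[38,19,92],{"f":95,"ml":36,"wyj":57}]}
After op 3 (remove /om/3): {"f":[{"bsh":90,"cbx":46,"uev":93},[7,69,21],[98,9,21,40,44]],"om":[30,78,[83,72]],"rxz":[[38,19,92],{"f":95,"ml":36,"wyj":57}]}
After op 4 (add /f/1/3 73): {"f":[{"bsh":90,"cbx":46,"uev":93},[7,69,21,73],[98,9,21,40,44]],"om":[30,78,[83,72]],"rxz":[[38,19,92],{"f":95,"ml":36,"wyj":57}]}
After op 5 (replace /f/0 36): {"f":[36,[7,69,21,73],[98,9,21,40,44]],"om":[30,78,[83,72]],"rxz":[[38,19,92],{"f":95,"ml":36,"wyj":57}]}
After op 6 (add /om/3 37): {"f":[36,[7,69,21,73],[98,9,21,40,44]],"om":[30,78,[83,72],37],"rxz":[[38,19,92],{"f":95,"ml":36,"wyj":57}]}
After op 7 (replace /rxz/1/wyj 31): {"f":[36,[7,69,21,73],[98,9,21,40,44]],"om":[30,78,[83,72],37],"rxz":[[38,19,92],{"f":95,"ml":36,"wyj":31}]}
After op 8 (replace /rxz/0/0 31): {"f":[36,[7,69,21,73],[98,9,21,40,44]],"om":[30,78,[83,72],37],"rxz":[[31,19,92],{"f":95,"ml":36,"wyj":31}]}
After op 9 (add /npt 78): {"f":[36,[7,69,21,73],[98,9,21,40,44]],"npt":78,"om":[30,78,[83,72],37],"rxz":[[31,19,92],{"f":95,"ml":36,"wyj":31}]}
After op 10 (remove /f/2/1): {"f":[36,[7,69,21,73],[98,21,40,44]],"npt":78,"om":[30,78,[83,72],37],"rxz":[[31,19,92],{"f":95,"ml":36,"wyj":31}]}

Answer: {"f":[36,[7,69,21,73],[98,21,40,44]],"npt":78,"om":[30,78,[83,72],37],"rxz":[[31,19,92],{"f":95,"ml":36,"wyj":31}]}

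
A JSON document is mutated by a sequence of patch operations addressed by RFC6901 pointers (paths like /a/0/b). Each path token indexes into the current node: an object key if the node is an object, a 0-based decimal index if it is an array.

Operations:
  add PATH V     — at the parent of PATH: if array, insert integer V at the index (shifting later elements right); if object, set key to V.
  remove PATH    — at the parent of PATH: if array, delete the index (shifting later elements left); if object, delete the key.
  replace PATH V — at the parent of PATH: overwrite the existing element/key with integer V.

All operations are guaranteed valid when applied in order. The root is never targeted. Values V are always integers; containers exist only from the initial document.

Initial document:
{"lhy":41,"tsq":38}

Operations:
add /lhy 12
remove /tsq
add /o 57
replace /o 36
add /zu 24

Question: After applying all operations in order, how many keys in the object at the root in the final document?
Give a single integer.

After op 1 (add /lhy 12): {"lhy":12,"tsq":38}
After op 2 (remove /tsq): {"lhy":12}
After op 3 (add /o 57): {"lhy":12,"o":57}
After op 4 (replace /o 36): {"lhy":12,"o":36}
After op 5 (add /zu 24): {"lhy":12,"o":36,"zu":24}
Size at the root: 3

Answer: 3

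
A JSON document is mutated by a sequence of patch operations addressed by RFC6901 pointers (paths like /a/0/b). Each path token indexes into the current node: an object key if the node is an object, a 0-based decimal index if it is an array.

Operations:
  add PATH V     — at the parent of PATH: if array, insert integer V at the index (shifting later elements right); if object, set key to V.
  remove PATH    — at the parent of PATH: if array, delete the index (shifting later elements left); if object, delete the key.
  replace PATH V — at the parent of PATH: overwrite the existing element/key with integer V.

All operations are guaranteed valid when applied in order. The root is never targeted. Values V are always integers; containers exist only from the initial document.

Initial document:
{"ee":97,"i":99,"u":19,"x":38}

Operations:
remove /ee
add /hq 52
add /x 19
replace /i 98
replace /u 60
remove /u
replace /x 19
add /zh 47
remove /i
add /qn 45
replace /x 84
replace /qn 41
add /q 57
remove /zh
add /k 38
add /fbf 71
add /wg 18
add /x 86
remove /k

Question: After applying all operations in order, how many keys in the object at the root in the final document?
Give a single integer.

After op 1 (remove /ee): {"i":99,"u":19,"x":38}
After op 2 (add /hq 52): {"hq":52,"i":99,"u":19,"x":38}
After op 3 (add /x 19): {"hq":52,"i":99,"u":19,"x":19}
After op 4 (replace /i 98): {"hq":52,"i":98,"u":19,"x":19}
After op 5 (replace /u 60): {"hq":52,"i":98,"u":60,"x":19}
After op 6 (remove /u): {"hq":52,"i":98,"x":19}
After op 7 (replace /x 19): {"hq":52,"i":98,"x":19}
After op 8 (add /zh 47): {"hq":52,"i":98,"x":19,"zh":47}
After op 9 (remove /i): {"hq":52,"x":19,"zh":47}
After op 10 (add /qn 45): {"hq":52,"qn":45,"x":19,"zh":47}
After op 11 (replace /x 84): {"hq":52,"qn":45,"x":84,"zh":47}
After op 12 (replace /qn 41): {"hq":52,"qn":41,"x":84,"zh":47}
After op 13 (add /q 57): {"hq":52,"q":57,"qn":41,"x":84,"zh":47}
After op 14 (remove /zh): {"hq":52,"q":57,"qn":41,"x":84}
After op 15 (add /k 38): {"hq":52,"k":38,"q":57,"qn":41,"x":84}
After op 16 (add /fbf 71): {"fbf":71,"hq":52,"k":38,"q":57,"qn":41,"x":84}
After op 17 (add /wg 18): {"fbf":71,"hq":52,"k":38,"q":57,"qn":41,"wg":18,"x":84}
After op 18 (add /x 86): {"fbf":71,"hq":52,"k":38,"q":57,"qn":41,"wg":18,"x":86}
After op 19 (remove /k): {"fbf":71,"hq":52,"q":57,"qn":41,"wg":18,"x":86}
Size at the root: 6

Answer: 6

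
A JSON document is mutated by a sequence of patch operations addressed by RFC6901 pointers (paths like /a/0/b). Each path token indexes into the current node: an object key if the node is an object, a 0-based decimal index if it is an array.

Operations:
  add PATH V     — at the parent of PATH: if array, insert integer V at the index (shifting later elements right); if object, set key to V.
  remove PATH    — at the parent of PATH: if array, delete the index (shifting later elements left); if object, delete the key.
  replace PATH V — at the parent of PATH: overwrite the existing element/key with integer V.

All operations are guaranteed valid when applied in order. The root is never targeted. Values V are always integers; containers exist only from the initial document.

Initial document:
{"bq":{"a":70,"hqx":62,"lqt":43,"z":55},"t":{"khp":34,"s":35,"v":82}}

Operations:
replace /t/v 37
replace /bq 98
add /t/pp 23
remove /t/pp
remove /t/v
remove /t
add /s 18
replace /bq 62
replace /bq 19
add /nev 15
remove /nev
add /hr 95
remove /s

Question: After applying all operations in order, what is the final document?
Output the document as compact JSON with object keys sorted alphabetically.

After op 1 (replace /t/v 37): {"bq":{"a":70,"hqx":62,"lqt":43,"z":55},"t":{"khp":34,"s":35,"v":37}}
After op 2 (replace /bq 98): {"bq":98,"t":{"khp":34,"s":35,"v":37}}
After op 3 (add /t/pp 23): {"bq":98,"t":{"khp":34,"pp":23,"s":35,"v":37}}
After op 4 (remove /t/pp): {"bq":98,"t":{"khp":34,"s":35,"v":37}}
After op 5 (remove /t/v): {"bq":98,"t":{"khp":34,"s":35}}
After op 6 (remove /t): {"bq":98}
After op 7 (add /s 18): {"bq":98,"s":18}
After op 8 (replace /bq 62): {"bq":62,"s":18}
After op 9 (replace /bq 19): {"bq":19,"s":18}
After op 10 (add /nev 15): {"bq":19,"nev":15,"s":18}
After op 11 (remove /nev): {"bq":19,"s":18}
After op 12 (add /hr 95): {"bq":19,"hr":95,"s":18}
After op 13 (remove /s): {"bq":19,"hr":95}

Answer: {"bq":19,"hr":95}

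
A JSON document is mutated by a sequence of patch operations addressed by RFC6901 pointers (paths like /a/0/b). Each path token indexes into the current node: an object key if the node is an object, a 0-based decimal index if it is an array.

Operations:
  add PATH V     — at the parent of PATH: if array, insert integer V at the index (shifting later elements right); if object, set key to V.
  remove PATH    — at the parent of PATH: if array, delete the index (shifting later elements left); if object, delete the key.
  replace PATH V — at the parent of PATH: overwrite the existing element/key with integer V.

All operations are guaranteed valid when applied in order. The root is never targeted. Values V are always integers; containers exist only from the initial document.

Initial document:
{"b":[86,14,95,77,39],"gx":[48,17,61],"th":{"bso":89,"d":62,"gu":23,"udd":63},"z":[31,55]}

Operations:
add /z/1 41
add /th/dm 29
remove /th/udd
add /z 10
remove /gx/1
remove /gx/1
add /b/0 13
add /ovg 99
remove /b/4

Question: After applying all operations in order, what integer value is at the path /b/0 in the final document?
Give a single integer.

Answer: 13

Derivation:
After op 1 (add /z/1 41): {"b":[86,14,95,77,39],"gx":[48,17,61],"th":{"bso":89,"d":62,"gu":23,"udd":63},"z":[31,41,55]}
After op 2 (add /th/dm 29): {"b":[86,14,95,77,39],"gx":[48,17,61],"th":{"bso":89,"d":62,"dm":29,"gu":23,"udd":63},"z":[31,41,55]}
After op 3 (remove /th/udd): {"b":[86,14,95,77,39],"gx":[48,17,61],"th":{"bso":89,"d":62,"dm":29,"gu":23},"z":[31,41,55]}
After op 4 (add /z 10): {"b":[86,14,95,77,39],"gx":[48,17,61],"th":{"bso":89,"d":62,"dm":29,"gu":23},"z":10}
After op 5 (remove /gx/1): {"b":[86,14,95,77,39],"gx":[48,61],"th":{"bso":89,"d":62,"dm":29,"gu":23},"z":10}
After op 6 (remove /gx/1): {"b":[86,14,95,77,39],"gx":[48],"th":{"bso":89,"d":62,"dm":29,"gu":23},"z":10}
After op 7 (add /b/0 13): {"b":[13,86,14,95,77,39],"gx":[48],"th":{"bso":89,"d":62,"dm":29,"gu":23},"z":10}
After op 8 (add /ovg 99): {"b":[13,86,14,95,77,39],"gx":[48],"ovg":99,"th":{"bso":89,"d":62,"dm":29,"gu":23},"z":10}
After op 9 (remove /b/4): {"b":[13,86,14,95,39],"gx":[48],"ovg":99,"th":{"bso":89,"d":62,"dm":29,"gu":23},"z":10}
Value at /b/0: 13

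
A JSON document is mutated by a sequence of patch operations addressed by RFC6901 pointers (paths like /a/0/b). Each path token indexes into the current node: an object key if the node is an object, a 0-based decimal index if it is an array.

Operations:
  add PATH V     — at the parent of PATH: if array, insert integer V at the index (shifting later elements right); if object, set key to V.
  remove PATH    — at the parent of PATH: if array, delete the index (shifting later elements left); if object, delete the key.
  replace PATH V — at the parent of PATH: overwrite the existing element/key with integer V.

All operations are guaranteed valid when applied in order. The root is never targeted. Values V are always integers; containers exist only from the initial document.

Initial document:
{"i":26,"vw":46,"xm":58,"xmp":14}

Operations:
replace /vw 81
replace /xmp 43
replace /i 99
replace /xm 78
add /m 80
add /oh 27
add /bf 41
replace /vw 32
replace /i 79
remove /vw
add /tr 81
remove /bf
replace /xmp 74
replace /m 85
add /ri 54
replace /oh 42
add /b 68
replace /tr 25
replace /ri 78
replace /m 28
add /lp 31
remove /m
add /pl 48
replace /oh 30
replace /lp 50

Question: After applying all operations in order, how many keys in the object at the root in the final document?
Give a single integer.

Answer: 9

Derivation:
After op 1 (replace /vw 81): {"i":26,"vw":81,"xm":58,"xmp":14}
After op 2 (replace /xmp 43): {"i":26,"vw":81,"xm":58,"xmp":43}
After op 3 (replace /i 99): {"i":99,"vw":81,"xm":58,"xmp":43}
After op 4 (replace /xm 78): {"i":99,"vw":81,"xm":78,"xmp":43}
After op 5 (add /m 80): {"i":99,"m":80,"vw":81,"xm":78,"xmp":43}
After op 6 (add /oh 27): {"i":99,"m":80,"oh":27,"vw":81,"xm":78,"xmp":43}
After op 7 (add /bf 41): {"bf":41,"i":99,"m":80,"oh":27,"vw":81,"xm":78,"xmp":43}
After op 8 (replace /vw 32): {"bf":41,"i":99,"m":80,"oh":27,"vw":32,"xm":78,"xmp":43}
After op 9 (replace /i 79): {"bf":41,"i":79,"m":80,"oh":27,"vw":32,"xm":78,"xmp":43}
After op 10 (remove /vw): {"bf":41,"i":79,"m":80,"oh":27,"xm":78,"xmp":43}
After op 11 (add /tr 81): {"bf":41,"i":79,"m":80,"oh":27,"tr":81,"xm":78,"xmp":43}
After op 12 (remove /bf): {"i":79,"m":80,"oh":27,"tr":81,"xm":78,"xmp":43}
After op 13 (replace /xmp 74): {"i":79,"m":80,"oh":27,"tr":81,"xm":78,"xmp":74}
After op 14 (replace /m 85): {"i":79,"m":85,"oh":27,"tr":81,"xm":78,"xmp":74}
After op 15 (add /ri 54): {"i":79,"m":85,"oh":27,"ri":54,"tr":81,"xm":78,"xmp":74}
After op 16 (replace /oh 42): {"i":79,"m":85,"oh":42,"ri":54,"tr":81,"xm":78,"xmp":74}
After op 17 (add /b 68): {"b":68,"i":79,"m":85,"oh":42,"ri":54,"tr":81,"xm":78,"xmp":74}
After op 18 (replace /tr 25): {"b":68,"i":79,"m":85,"oh":42,"ri":54,"tr":25,"xm":78,"xmp":74}
After op 19 (replace /ri 78): {"b":68,"i":79,"m":85,"oh":42,"ri":78,"tr":25,"xm":78,"xmp":74}
After op 20 (replace /m 28): {"b":68,"i":79,"m":28,"oh":42,"ri":78,"tr":25,"xm":78,"xmp":74}
After op 21 (add /lp 31): {"b":68,"i":79,"lp":31,"m":28,"oh":42,"ri":78,"tr":25,"xm":78,"xmp":74}
After op 22 (remove /m): {"b":68,"i":79,"lp":31,"oh":42,"ri":78,"tr":25,"xm":78,"xmp":74}
After op 23 (add /pl 48): {"b":68,"i":79,"lp":31,"oh":42,"pl":48,"ri":78,"tr":25,"xm":78,"xmp":74}
After op 24 (replace /oh 30): {"b":68,"i":79,"lp":31,"oh":30,"pl":48,"ri":78,"tr":25,"xm":78,"xmp":74}
After op 25 (replace /lp 50): {"b":68,"i":79,"lp":50,"oh":30,"pl":48,"ri":78,"tr":25,"xm":78,"xmp":74}
Size at the root: 9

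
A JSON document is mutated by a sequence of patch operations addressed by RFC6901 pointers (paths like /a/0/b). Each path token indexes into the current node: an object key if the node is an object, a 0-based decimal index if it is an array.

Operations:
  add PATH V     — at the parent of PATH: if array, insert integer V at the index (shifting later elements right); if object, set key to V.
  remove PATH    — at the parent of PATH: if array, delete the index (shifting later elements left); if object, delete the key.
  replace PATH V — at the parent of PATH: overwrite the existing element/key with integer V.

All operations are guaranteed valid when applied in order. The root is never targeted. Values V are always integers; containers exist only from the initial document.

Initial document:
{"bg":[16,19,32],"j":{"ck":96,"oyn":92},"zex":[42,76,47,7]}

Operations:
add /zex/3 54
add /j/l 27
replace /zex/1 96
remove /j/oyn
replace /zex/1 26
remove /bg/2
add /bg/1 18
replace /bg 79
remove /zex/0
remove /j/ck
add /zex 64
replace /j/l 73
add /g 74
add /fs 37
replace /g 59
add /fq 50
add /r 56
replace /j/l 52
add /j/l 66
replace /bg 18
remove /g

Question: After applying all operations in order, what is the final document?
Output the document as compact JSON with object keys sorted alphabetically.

After op 1 (add /zex/3 54): {"bg":[16,19,32],"j":{"ck":96,"oyn":92},"zex":[42,76,47,54,7]}
After op 2 (add /j/l 27): {"bg":[16,19,32],"j":{"ck":96,"l":27,"oyn":92},"zex":[42,76,47,54,7]}
After op 3 (replace /zex/1 96): {"bg":[16,19,32],"j":{"ck":96,"l":27,"oyn":92},"zex":[42,96,47,54,7]}
After op 4 (remove /j/oyn): {"bg":[16,19,32],"j":{"ck":96,"l":27},"zex":[42,96,47,54,7]}
After op 5 (replace /zex/1 26): {"bg":[16,19,32],"j":{"ck":96,"l":27},"zex":[42,26,47,54,7]}
After op 6 (remove /bg/2): {"bg":[16,19],"j":{"ck":96,"l":27},"zex":[42,26,47,54,7]}
After op 7 (add /bg/1 18): {"bg":[16,18,19],"j":{"ck":96,"l":27},"zex":[42,26,47,54,7]}
After op 8 (replace /bg 79): {"bg":79,"j":{"ck":96,"l":27},"zex":[42,26,47,54,7]}
After op 9 (remove /zex/0): {"bg":79,"j":{"ck":96,"l":27},"zex":[26,47,54,7]}
After op 10 (remove /j/ck): {"bg":79,"j":{"l":27},"zex":[26,47,54,7]}
After op 11 (add /zex 64): {"bg":79,"j":{"l":27},"zex":64}
After op 12 (replace /j/l 73): {"bg":79,"j":{"l":73},"zex":64}
After op 13 (add /g 74): {"bg":79,"g":74,"j":{"l":73},"zex":64}
After op 14 (add /fs 37): {"bg":79,"fs":37,"g":74,"j":{"l":73},"zex":64}
After op 15 (replace /g 59): {"bg":79,"fs":37,"g":59,"j":{"l":73},"zex":64}
After op 16 (add /fq 50): {"bg":79,"fq":50,"fs":37,"g":59,"j":{"l":73},"zex":64}
After op 17 (add /r 56): {"bg":79,"fq":50,"fs":37,"g":59,"j":{"l":73},"r":56,"zex":64}
After op 18 (replace /j/l 52): {"bg":79,"fq":50,"fs":37,"g":59,"j":{"l":52},"r":56,"zex":64}
After op 19 (add /j/l 66): {"bg":79,"fq":50,"fs":37,"g":59,"j":{"l":66},"r":56,"zex":64}
After op 20 (replace /bg 18): {"bg":18,"fq":50,"fs":37,"g":59,"j":{"l":66},"r":56,"zex":64}
After op 21 (remove /g): {"bg":18,"fq":50,"fs":37,"j":{"l":66},"r":56,"zex":64}

Answer: {"bg":18,"fq":50,"fs":37,"j":{"l":66},"r":56,"zex":64}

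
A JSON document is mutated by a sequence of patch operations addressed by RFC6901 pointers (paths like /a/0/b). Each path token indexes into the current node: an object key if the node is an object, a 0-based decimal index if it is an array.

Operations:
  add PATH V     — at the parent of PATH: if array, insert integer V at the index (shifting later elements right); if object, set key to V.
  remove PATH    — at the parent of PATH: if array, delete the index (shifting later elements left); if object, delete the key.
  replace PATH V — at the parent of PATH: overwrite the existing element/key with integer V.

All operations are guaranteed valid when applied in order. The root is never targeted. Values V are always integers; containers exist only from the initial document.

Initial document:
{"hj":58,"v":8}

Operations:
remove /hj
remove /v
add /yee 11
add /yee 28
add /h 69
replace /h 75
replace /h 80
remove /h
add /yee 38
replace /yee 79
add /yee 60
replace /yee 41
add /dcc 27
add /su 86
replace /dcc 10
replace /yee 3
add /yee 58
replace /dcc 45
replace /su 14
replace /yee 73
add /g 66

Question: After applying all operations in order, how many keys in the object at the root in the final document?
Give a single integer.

Answer: 4

Derivation:
After op 1 (remove /hj): {"v":8}
After op 2 (remove /v): {}
After op 3 (add /yee 11): {"yee":11}
After op 4 (add /yee 28): {"yee":28}
After op 5 (add /h 69): {"h":69,"yee":28}
After op 6 (replace /h 75): {"h":75,"yee":28}
After op 7 (replace /h 80): {"h":80,"yee":28}
After op 8 (remove /h): {"yee":28}
After op 9 (add /yee 38): {"yee":38}
After op 10 (replace /yee 79): {"yee":79}
After op 11 (add /yee 60): {"yee":60}
After op 12 (replace /yee 41): {"yee":41}
After op 13 (add /dcc 27): {"dcc":27,"yee":41}
After op 14 (add /su 86): {"dcc":27,"su":86,"yee":41}
After op 15 (replace /dcc 10): {"dcc":10,"su":86,"yee":41}
After op 16 (replace /yee 3): {"dcc":10,"su":86,"yee":3}
After op 17 (add /yee 58): {"dcc":10,"su":86,"yee":58}
After op 18 (replace /dcc 45): {"dcc":45,"su":86,"yee":58}
After op 19 (replace /su 14): {"dcc":45,"su":14,"yee":58}
After op 20 (replace /yee 73): {"dcc":45,"su":14,"yee":73}
After op 21 (add /g 66): {"dcc":45,"g":66,"su":14,"yee":73}
Size at the root: 4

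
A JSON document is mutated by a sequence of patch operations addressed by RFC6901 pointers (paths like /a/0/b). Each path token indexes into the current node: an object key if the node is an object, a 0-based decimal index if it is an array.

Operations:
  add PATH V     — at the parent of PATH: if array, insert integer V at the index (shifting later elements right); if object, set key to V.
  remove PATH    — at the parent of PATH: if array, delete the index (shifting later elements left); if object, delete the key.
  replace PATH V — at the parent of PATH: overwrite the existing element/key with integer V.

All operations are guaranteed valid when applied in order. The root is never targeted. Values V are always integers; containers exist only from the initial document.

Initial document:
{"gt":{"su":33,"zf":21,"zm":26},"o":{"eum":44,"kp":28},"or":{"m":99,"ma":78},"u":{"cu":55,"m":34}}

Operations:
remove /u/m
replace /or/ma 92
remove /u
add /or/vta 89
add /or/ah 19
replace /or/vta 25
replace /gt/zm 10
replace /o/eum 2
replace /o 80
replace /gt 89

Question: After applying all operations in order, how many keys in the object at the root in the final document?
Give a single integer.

Answer: 3

Derivation:
After op 1 (remove /u/m): {"gt":{"su":33,"zf":21,"zm":26},"o":{"eum":44,"kp":28},"or":{"m":99,"ma":78},"u":{"cu":55}}
After op 2 (replace /or/ma 92): {"gt":{"su":33,"zf":21,"zm":26},"o":{"eum":44,"kp":28},"or":{"m":99,"ma":92},"u":{"cu":55}}
After op 3 (remove /u): {"gt":{"su":33,"zf":21,"zm":26},"o":{"eum":44,"kp":28},"or":{"m":99,"ma":92}}
After op 4 (add /or/vta 89): {"gt":{"su":33,"zf":21,"zm":26},"o":{"eum":44,"kp":28},"or":{"m":99,"ma":92,"vta":89}}
After op 5 (add /or/ah 19): {"gt":{"su":33,"zf":21,"zm":26},"o":{"eum":44,"kp":28},"or":{"ah":19,"m":99,"ma":92,"vta":89}}
After op 6 (replace /or/vta 25): {"gt":{"su":33,"zf":21,"zm":26},"o":{"eum":44,"kp":28},"or":{"ah":19,"m":99,"ma":92,"vta":25}}
After op 7 (replace /gt/zm 10): {"gt":{"su":33,"zf":21,"zm":10},"o":{"eum":44,"kp":28},"or":{"ah":19,"m":99,"ma":92,"vta":25}}
After op 8 (replace /o/eum 2): {"gt":{"su":33,"zf":21,"zm":10},"o":{"eum":2,"kp":28},"or":{"ah":19,"m":99,"ma":92,"vta":25}}
After op 9 (replace /o 80): {"gt":{"su":33,"zf":21,"zm":10},"o":80,"or":{"ah":19,"m":99,"ma":92,"vta":25}}
After op 10 (replace /gt 89): {"gt":89,"o":80,"or":{"ah":19,"m":99,"ma":92,"vta":25}}
Size at the root: 3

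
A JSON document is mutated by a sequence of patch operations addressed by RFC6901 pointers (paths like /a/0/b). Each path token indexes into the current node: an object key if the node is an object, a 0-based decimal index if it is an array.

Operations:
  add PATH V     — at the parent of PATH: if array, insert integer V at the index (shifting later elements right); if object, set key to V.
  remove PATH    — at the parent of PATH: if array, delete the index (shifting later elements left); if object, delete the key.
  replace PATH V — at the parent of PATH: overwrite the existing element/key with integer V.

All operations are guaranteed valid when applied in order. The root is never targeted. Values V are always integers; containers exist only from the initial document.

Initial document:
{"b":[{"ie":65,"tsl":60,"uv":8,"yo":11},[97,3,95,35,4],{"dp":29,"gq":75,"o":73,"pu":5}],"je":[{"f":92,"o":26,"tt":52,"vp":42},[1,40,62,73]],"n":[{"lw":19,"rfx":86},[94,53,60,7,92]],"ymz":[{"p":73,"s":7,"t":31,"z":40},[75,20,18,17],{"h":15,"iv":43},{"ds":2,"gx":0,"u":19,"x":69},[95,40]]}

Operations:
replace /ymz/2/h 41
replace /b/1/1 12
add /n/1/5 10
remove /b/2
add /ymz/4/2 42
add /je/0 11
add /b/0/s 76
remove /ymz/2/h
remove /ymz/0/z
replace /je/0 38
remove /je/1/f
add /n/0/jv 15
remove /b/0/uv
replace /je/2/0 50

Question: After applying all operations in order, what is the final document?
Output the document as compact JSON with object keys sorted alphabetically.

Answer: {"b":[{"ie":65,"s":76,"tsl":60,"yo":11},[97,12,95,35,4]],"je":[38,{"o":26,"tt":52,"vp":42},[50,40,62,73]],"n":[{"jv":15,"lw":19,"rfx":86},[94,53,60,7,92,10]],"ymz":[{"p":73,"s":7,"t":31},[75,20,18,17],{"iv":43},{"ds":2,"gx":0,"u":19,"x":69},[95,40,42]]}

Derivation:
After op 1 (replace /ymz/2/h 41): {"b":[{"ie":65,"tsl":60,"uv":8,"yo":11},[97,3,95,35,4],{"dp":29,"gq":75,"o":73,"pu":5}],"je":[{"f":92,"o":26,"tt":52,"vp":42},[1,40,62,73]],"n":[{"lw":19,"rfx":86},[94,53,60,7,92]],"ymz":[{"p":73,"s":7,"t":31,"z":40},[75,20,18,17],{"h":41,"iv":43},{"ds":2,"gx":0,"u":19,"x":69},[95,40]]}
After op 2 (replace /b/1/1 12): {"b":[{"ie":65,"tsl":60,"uv":8,"yo":11},[97,12,95,35,4],{"dp":29,"gq":75,"o":73,"pu":5}],"je":[{"f":92,"o":26,"tt":52,"vp":42},[1,40,62,73]],"n":[{"lw":19,"rfx":86},[94,53,60,7,92]],"ymz":[{"p":73,"s":7,"t":31,"z":40},[75,20,18,17],{"h":41,"iv":43},{"ds":2,"gx":0,"u":19,"x":69},[95,40]]}
After op 3 (add /n/1/5 10): {"b":[{"ie":65,"tsl":60,"uv":8,"yo":11},[97,12,95,35,4],{"dp":29,"gq":75,"o":73,"pu":5}],"je":[{"f":92,"o":26,"tt":52,"vp":42},[1,40,62,73]],"n":[{"lw":19,"rfx":86},[94,53,60,7,92,10]],"ymz":[{"p":73,"s":7,"t":31,"z":40},[75,20,18,17],{"h":41,"iv":43},{"ds":2,"gx":0,"u":19,"x":69},[95,40]]}
After op 4 (remove /b/2): {"b":[{"ie":65,"tsl":60,"uv":8,"yo":11},[97,12,95,35,4]],"je":[{"f":92,"o":26,"tt":52,"vp":42},[1,40,62,73]],"n":[{"lw":19,"rfx":86},[94,53,60,7,92,10]],"ymz":[{"p":73,"s":7,"t":31,"z":40},[75,20,18,17],{"h":41,"iv":43},{"ds":2,"gx":0,"u":19,"x":69},[95,40]]}
After op 5 (add /ymz/4/2 42): {"b":[{"ie":65,"tsl":60,"uv":8,"yo":11},[97,12,95,35,4]],"je":[{"f":92,"o":26,"tt":52,"vp":42},[1,40,62,73]],"n":[{"lw":19,"rfx":86},[94,53,60,7,92,10]],"ymz":[{"p":73,"s":7,"t":31,"z":40},[75,20,18,17],{"h":41,"iv":43},{"ds":2,"gx":0,"u":19,"x":69},[95,40,42]]}
After op 6 (add /je/0 11): {"b":[{"ie":65,"tsl":60,"uv":8,"yo":11},[97,12,95,35,4]],"je":[11,{"f":92,"o":26,"tt":52,"vp":42},[1,40,62,73]],"n":[{"lw":19,"rfx":86},[94,53,60,7,92,10]],"ymz":[{"p":73,"s":7,"t":31,"z":40},[75,20,18,17],{"h":41,"iv":43},{"ds":2,"gx":0,"u":19,"x":69},[95,40,42]]}
After op 7 (add /b/0/s 76): {"b":[{"ie":65,"s":76,"tsl":60,"uv":8,"yo":11},[97,12,95,35,4]],"je":[11,{"f":92,"o":26,"tt":52,"vp":42},[1,40,62,73]],"n":[{"lw":19,"rfx":86},[94,53,60,7,92,10]],"ymz":[{"p":73,"s":7,"t":31,"z":40},[75,20,18,17],{"h":41,"iv":43},{"ds":2,"gx":0,"u":19,"x":69},[95,40,42]]}
After op 8 (remove /ymz/2/h): {"b":[{"ie":65,"s":76,"tsl":60,"uv":8,"yo":11},[97,12,95,35,4]],"je":[11,{"f":92,"o":26,"tt":52,"vp":42},[1,40,62,73]],"n":[{"lw":19,"rfx":86},[94,53,60,7,92,10]],"ymz":[{"p":73,"s":7,"t":31,"z":40},[75,20,18,17],{"iv":43},{"ds":2,"gx":0,"u":19,"x":69},[95,40,42]]}
After op 9 (remove /ymz/0/z): {"b":[{"ie":65,"s":76,"tsl":60,"uv":8,"yo":11},[97,12,95,35,4]],"je":[11,{"f":92,"o":26,"tt":52,"vp":42},[1,40,62,73]],"n":[{"lw":19,"rfx":86},[94,53,60,7,92,10]],"ymz":[{"p":73,"s":7,"t":31},[75,20,18,17],{"iv":43},{"ds":2,"gx":0,"u":19,"x":69},[95,40,42]]}
After op 10 (replace /je/0 38): {"b":[{"ie":65,"s":76,"tsl":60,"uv":8,"yo":11},[97,12,95,35,4]],"je":[38,{"f":92,"o":26,"tt":52,"vp":42},[1,40,62,73]],"n":[{"lw":19,"rfx":86},[94,53,60,7,92,10]],"ymz":[{"p":73,"s":7,"t":31},[75,20,18,17],{"iv":43},{"ds":2,"gx":0,"u":19,"x":69},[95,40,42]]}
After op 11 (remove /je/1/f): {"b":[{"ie":65,"s":76,"tsl":60,"uv":8,"yo":11},[97,12,95,35,4]],"je":[38,{"o":26,"tt":52,"vp":42},[1,40,62,73]],"n":[{"lw":19,"rfx":86},[94,53,60,7,92,10]],"ymz":[{"p":73,"s":7,"t":31},[75,20,18,17],{"iv":43},{"ds":2,"gx":0,"u":19,"x":69},[95,40,42]]}
After op 12 (add /n/0/jv 15): {"b":[{"ie":65,"s":76,"tsl":60,"uv":8,"yo":11},[97,12,95,35,4]],"je":[38,{"o":26,"tt":52,"vp":42},[1,40,62,73]],"n":[{"jv":15,"lw":19,"rfx":86},[94,53,60,7,92,10]],"ymz":[{"p":73,"s":7,"t":31},[75,20,18,17],{"iv":43},{"ds":2,"gx":0,"u":19,"x":69},[95,40,42]]}
After op 13 (remove /b/0/uv): {"b":[{"ie":65,"s":76,"tsl":60,"yo":11},[97,12,95,35,4]],"je":[38,{"o":26,"tt":52,"vp":42},[1,40,62,73]],"n":[{"jv":15,"lw":19,"rfx":86},[94,53,60,7,92,10]],"ymz":[{"p":73,"s":7,"t":31},[75,20,18,17],{"iv":43},{"ds":2,"gx":0,"u":19,"x":69},[95,40,42]]}
After op 14 (replace /je/2/0 50): {"b":[{"ie":65,"s":76,"tsl":60,"yo":11},[97,12,95,35,4]],"je":[38,{"o":26,"tt":52,"vp":42},[50,40,62,73]],"n":[{"jv":15,"lw":19,"rfx":86},[94,53,60,7,92,10]],"ymz":[{"p":73,"s":7,"t":31},[75,20,18,17],{"iv":43},{"ds":2,"gx":0,"u":19,"x":69},[95,40,42]]}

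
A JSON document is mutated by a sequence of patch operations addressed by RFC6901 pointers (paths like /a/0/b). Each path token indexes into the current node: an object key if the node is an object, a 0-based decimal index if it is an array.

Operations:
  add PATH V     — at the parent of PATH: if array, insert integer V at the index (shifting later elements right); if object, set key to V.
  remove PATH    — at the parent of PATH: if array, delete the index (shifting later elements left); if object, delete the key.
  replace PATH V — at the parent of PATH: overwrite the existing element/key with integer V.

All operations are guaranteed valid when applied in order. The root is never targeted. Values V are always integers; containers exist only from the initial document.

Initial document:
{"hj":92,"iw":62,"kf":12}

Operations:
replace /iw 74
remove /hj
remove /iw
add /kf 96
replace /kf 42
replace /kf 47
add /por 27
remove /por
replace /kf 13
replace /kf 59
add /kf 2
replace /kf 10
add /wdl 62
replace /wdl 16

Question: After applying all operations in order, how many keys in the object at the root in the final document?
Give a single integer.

After op 1 (replace /iw 74): {"hj":92,"iw":74,"kf":12}
After op 2 (remove /hj): {"iw":74,"kf":12}
After op 3 (remove /iw): {"kf":12}
After op 4 (add /kf 96): {"kf":96}
After op 5 (replace /kf 42): {"kf":42}
After op 6 (replace /kf 47): {"kf":47}
After op 7 (add /por 27): {"kf":47,"por":27}
After op 8 (remove /por): {"kf":47}
After op 9 (replace /kf 13): {"kf":13}
After op 10 (replace /kf 59): {"kf":59}
After op 11 (add /kf 2): {"kf":2}
After op 12 (replace /kf 10): {"kf":10}
After op 13 (add /wdl 62): {"kf":10,"wdl":62}
After op 14 (replace /wdl 16): {"kf":10,"wdl":16}
Size at the root: 2

Answer: 2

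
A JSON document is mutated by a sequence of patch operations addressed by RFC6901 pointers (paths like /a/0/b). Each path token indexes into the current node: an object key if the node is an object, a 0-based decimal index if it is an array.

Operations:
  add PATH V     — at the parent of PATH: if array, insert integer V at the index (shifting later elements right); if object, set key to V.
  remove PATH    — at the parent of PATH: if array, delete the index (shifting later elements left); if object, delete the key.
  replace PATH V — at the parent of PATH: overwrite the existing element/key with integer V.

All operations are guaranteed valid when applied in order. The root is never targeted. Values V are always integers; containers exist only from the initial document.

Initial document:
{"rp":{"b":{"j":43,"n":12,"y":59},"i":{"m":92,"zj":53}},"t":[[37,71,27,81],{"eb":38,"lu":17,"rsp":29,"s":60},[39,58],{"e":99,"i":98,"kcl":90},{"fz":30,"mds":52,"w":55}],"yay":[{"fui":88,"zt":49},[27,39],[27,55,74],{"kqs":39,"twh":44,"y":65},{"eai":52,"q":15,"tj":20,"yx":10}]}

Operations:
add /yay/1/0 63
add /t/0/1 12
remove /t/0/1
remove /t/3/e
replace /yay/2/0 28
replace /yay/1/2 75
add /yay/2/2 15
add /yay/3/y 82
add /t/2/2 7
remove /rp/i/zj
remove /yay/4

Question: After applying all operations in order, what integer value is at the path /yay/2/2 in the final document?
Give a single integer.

After op 1 (add /yay/1/0 63): {"rp":{"b":{"j":43,"n":12,"y":59},"i":{"m":92,"zj":53}},"t":[[37,71,27,81],{"eb":38,"lu":17,"rsp":29,"s":60},[39,58],{"e":99,"i":98,"kcl":90},{"fz":30,"mds":52,"w":55}],"yay":[{"fui":88,"zt":49},[63,27,39],[27,55,74],{"kqs":39,"twh":44,"y":65},{"eai":52,"q":15,"tj":20,"yx":10}]}
After op 2 (add /t/0/1 12): {"rp":{"b":{"j":43,"n":12,"y":59},"i":{"m":92,"zj":53}},"t":[[37,12,71,27,81],{"eb":38,"lu":17,"rsp":29,"s":60},[39,58],{"e":99,"i":98,"kcl":90},{"fz":30,"mds":52,"w":55}],"yay":[{"fui":88,"zt":49},[63,27,39],[27,55,74],{"kqs":39,"twh":44,"y":65},{"eai":52,"q":15,"tj":20,"yx":10}]}
After op 3 (remove /t/0/1): {"rp":{"b":{"j":43,"n":12,"y":59},"i":{"m":92,"zj":53}},"t":[[37,71,27,81],{"eb":38,"lu":17,"rsp":29,"s":60},[39,58],{"e":99,"i":98,"kcl":90},{"fz":30,"mds":52,"w":55}],"yay":[{"fui":88,"zt":49},[63,27,39],[27,55,74],{"kqs":39,"twh":44,"y":65},{"eai":52,"q":15,"tj":20,"yx":10}]}
After op 4 (remove /t/3/e): {"rp":{"b":{"j":43,"n":12,"y":59},"i":{"m":92,"zj":53}},"t":[[37,71,27,81],{"eb":38,"lu":17,"rsp":29,"s":60},[39,58],{"i":98,"kcl":90},{"fz":30,"mds":52,"w":55}],"yay":[{"fui":88,"zt":49},[63,27,39],[27,55,74],{"kqs":39,"twh":44,"y":65},{"eai":52,"q":15,"tj":20,"yx":10}]}
After op 5 (replace /yay/2/0 28): {"rp":{"b":{"j":43,"n":12,"y":59},"i":{"m":92,"zj":53}},"t":[[37,71,27,81],{"eb":38,"lu":17,"rsp":29,"s":60},[39,58],{"i":98,"kcl":90},{"fz":30,"mds":52,"w":55}],"yay":[{"fui":88,"zt":49},[63,27,39],[28,55,74],{"kqs":39,"twh":44,"y":65},{"eai":52,"q":15,"tj":20,"yx":10}]}
After op 6 (replace /yay/1/2 75): {"rp":{"b":{"j":43,"n":12,"y":59},"i":{"m":92,"zj":53}},"t":[[37,71,27,81],{"eb":38,"lu":17,"rsp":29,"s":60},[39,58],{"i":98,"kcl":90},{"fz":30,"mds":52,"w":55}],"yay":[{"fui":88,"zt":49},[63,27,75],[28,55,74],{"kqs":39,"twh":44,"y":65},{"eai":52,"q":15,"tj":20,"yx":10}]}
After op 7 (add /yay/2/2 15): {"rp":{"b":{"j":43,"n":12,"y":59},"i":{"m":92,"zj":53}},"t":[[37,71,27,81],{"eb":38,"lu":17,"rsp":29,"s":60},[39,58],{"i":98,"kcl":90},{"fz":30,"mds":52,"w":55}],"yay":[{"fui":88,"zt":49},[63,27,75],[28,55,15,74],{"kqs":39,"twh":44,"y":65},{"eai":52,"q":15,"tj":20,"yx":10}]}
After op 8 (add /yay/3/y 82): {"rp":{"b":{"j":43,"n":12,"y":59},"i":{"m":92,"zj":53}},"t":[[37,71,27,81],{"eb":38,"lu":17,"rsp":29,"s":60},[39,58],{"i":98,"kcl":90},{"fz":30,"mds":52,"w":55}],"yay":[{"fui":88,"zt":49},[63,27,75],[28,55,15,74],{"kqs":39,"twh":44,"y":82},{"eai":52,"q":15,"tj":20,"yx":10}]}
After op 9 (add /t/2/2 7): {"rp":{"b":{"j":43,"n":12,"y":59},"i":{"m":92,"zj":53}},"t":[[37,71,27,81],{"eb":38,"lu":17,"rsp":29,"s":60},[39,58,7],{"i":98,"kcl":90},{"fz":30,"mds":52,"w":55}],"yay":[{"fui":88,"zt":49},[63,27,75],[28,55,15,74],{"kqs":39,"twh":44,"y":82},{"eai":52,"q":15,"tj":20,"yx":10}]}
After op 10 (remove /rp/i/zj): {"rp":{"b":{"j":43,"n":12,"y":59},"i":{"m":92}},"t":[[37,71,27,81],{"eb":38,"lu":17,"rsp":29,"s":60},[39,58,7],{"i":98,"kcl":90},{"fz":30,"mds":52,"w":55}],"yay":[{"fui":88,"zt":49},[63,27,75],[28,55,15,74],{"kqs":39,"twh":44,"y":82},{"eai":52,"q":15,"tj":20,"yx":10}]}
After op 11 (remove /yay/4): {"rp":{"b":{"j":43,"n":12,"y":59},"i":{"m":92}},"t":[[37,71,27,81],{"eb":38,"lu":17,"rsp":29,"s":60},[39,58,7],{"i":98,"kcl":90},{"fz":30,"mds":52,"w":55}],"yay":[{"fui":88,"zt":49},[63,27,75],[28,55,15,74],{"kqs":39,"twh":44,"y":82}]}
Value at /yay/2/2: 15

Answer: 15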